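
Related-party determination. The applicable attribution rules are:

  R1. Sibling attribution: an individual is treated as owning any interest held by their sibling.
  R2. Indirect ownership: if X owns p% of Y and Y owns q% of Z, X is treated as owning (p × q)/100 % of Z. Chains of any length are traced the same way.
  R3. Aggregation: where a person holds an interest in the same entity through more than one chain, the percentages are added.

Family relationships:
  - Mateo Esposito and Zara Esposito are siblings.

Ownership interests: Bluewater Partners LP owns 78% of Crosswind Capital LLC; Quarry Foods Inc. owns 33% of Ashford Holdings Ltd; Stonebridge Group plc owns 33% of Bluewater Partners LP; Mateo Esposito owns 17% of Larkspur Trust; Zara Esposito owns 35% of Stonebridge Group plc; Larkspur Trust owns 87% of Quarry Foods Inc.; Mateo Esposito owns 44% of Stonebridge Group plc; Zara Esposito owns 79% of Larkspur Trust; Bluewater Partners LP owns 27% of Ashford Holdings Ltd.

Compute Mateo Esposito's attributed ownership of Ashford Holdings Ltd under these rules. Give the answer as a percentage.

By sibling attribution (R1), Mateo Esposito is treated as also owning Zara Esposito's interest in Larkspur Trust, giving 17% + 79% = 96%.
By sibling attribution (R1), Mateo Esposito is treated as also owning Zara Esposito's interest in Stonebridge Group plc, giving 44% + 35% = 79%.
Chain via Larkspur Trust → Quarry Foods Inc. (R2): 96% × 87% × 33% = 27.5616% of Ashford Holdings Ltd.
Chain via Stonebridge Group plc → Bluewater Partners LP (R2): 79% × 33% × 27% = 7.0389% of Ashford Holdings Ltd.
Aggregating (R3): 27.5616% + 7.0389% = 34.6005%.

34.6005%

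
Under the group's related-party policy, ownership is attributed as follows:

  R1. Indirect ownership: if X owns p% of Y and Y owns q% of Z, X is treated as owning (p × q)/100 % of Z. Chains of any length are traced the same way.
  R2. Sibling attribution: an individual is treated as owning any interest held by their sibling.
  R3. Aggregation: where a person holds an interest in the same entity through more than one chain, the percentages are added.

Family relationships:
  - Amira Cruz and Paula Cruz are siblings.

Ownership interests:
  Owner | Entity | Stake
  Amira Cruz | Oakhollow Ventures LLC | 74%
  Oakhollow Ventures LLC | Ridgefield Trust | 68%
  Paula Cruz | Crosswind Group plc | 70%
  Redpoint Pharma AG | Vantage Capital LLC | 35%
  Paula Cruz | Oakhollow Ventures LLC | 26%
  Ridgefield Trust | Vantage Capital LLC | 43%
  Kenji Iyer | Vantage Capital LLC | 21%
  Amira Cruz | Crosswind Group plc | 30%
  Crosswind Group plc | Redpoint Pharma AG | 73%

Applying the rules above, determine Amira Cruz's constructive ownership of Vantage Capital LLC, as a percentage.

54.79%

By sibling attribution (R2), Amira Cruz is treated as also owning Paula Cruz's interest in Crosswind Group plc, giving 30% + 70% = 100%.
By sibling attribution (R2), Amira Cruz is treated as also owning Paula Cruz's interest in Oakhollow Ventures LLC, giving 74% + 26% = 100%.
Chain via Crosswind Group plc → Redpoint Pharma AG (R1): 100% × 73% × 35% = 25.55% of Vantage Capital LLC.
Chain via Oakhollow Ventures LLC → Ridgefield Trust (R1): 100% × 68% × 43% = 29.24% of Vantage Capital LLC.
Aggregating (R3): 25.55% + 29.24% = 54.79%.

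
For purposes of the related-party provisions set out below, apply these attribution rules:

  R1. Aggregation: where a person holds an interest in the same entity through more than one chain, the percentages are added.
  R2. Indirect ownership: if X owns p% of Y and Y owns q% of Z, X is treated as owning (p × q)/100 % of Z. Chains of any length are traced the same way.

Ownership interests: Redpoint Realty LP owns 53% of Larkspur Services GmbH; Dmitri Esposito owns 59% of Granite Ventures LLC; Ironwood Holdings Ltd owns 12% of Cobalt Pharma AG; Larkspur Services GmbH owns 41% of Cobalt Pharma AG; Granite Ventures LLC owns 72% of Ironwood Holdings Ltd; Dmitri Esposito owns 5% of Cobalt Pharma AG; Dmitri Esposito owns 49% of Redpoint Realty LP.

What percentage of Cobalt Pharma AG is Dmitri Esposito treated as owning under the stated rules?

Chain via Redpoint Realty LP → Larkspur Services GmbH (R2): 49% × 53% × 41% = 10.6477% of Cobalt Pharma AG.
Chain via Granite Ventures LLC → Ironwood Holdings Ltd (R2): 59% × 72% × 12% = 5.0976% of Cobalt Pharma AG.
Direct interest in Cobalt Pharma AG: 5%.
Aggregating (R1): 10.6477% + 5.0976% + 5% = 20.7453%.

20.7453%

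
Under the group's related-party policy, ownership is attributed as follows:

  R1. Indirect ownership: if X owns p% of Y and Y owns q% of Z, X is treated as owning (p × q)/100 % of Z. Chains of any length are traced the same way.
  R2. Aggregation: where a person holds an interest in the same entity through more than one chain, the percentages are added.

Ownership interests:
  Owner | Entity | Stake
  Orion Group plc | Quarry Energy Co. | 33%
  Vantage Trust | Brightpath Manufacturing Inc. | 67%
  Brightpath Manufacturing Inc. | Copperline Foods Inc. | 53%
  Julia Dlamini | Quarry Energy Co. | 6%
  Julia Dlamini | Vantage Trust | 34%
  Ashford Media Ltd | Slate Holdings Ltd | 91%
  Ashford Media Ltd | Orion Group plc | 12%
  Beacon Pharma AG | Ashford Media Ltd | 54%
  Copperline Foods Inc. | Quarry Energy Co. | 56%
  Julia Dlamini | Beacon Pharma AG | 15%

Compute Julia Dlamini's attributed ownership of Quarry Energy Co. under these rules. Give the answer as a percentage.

13.081864%

Chain via Beacon Pharma AG → Ashford Media Ltd → Orion Group plc (R1): 15% × 54% × 12% × 33% = 0.32076% of Quarry Energy Co.
Chain via Vantage Trust → Brightpath Manufacturing Inc. → Copperline Foods Inc. (R1): 34% × 67% × 53% × 56% = 6.761104% of Quarry Energy Co.
Direct interest in Quarry Energy Co: 6%.
Aggregating (R2): 0.32076% + 6.761104% + 6% = 13.081864%.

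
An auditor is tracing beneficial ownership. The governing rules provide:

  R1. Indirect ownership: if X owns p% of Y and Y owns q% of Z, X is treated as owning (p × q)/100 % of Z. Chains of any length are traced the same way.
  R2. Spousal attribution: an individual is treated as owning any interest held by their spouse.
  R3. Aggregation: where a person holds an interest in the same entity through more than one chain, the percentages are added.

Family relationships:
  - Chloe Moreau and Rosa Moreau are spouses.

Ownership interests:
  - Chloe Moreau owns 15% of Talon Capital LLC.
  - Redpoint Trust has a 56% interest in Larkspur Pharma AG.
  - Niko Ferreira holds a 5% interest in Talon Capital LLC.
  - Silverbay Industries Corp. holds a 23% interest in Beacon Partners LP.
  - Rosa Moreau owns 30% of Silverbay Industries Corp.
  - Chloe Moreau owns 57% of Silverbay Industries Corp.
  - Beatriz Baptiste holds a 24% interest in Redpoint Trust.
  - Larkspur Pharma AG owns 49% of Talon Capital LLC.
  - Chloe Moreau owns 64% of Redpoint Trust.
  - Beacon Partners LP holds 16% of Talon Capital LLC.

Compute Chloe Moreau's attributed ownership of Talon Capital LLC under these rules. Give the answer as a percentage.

By spousal attribution (R2), Chloe Moreau is treated as also owning Rosa Moreau's interest in Silverbay Industries Corp, giving 57% + 30% = 87%.
Chain via Silverbay Industries Corp. → Beacon Partners LP (R1): 87% × 23% × 16% = 3.2016% of Talon Capital LLC.
Chain via Redpoint Trust → Larkspur Pharma AG (R1): 64% × 56% × 49% = 17.5616% of Talon Capital LLC.
Direct interest in Talon Capital LLC: 15%.
Aggregating (R3): 3.2016% + 17.5616% + 15% = 35.7632%.

35.7632%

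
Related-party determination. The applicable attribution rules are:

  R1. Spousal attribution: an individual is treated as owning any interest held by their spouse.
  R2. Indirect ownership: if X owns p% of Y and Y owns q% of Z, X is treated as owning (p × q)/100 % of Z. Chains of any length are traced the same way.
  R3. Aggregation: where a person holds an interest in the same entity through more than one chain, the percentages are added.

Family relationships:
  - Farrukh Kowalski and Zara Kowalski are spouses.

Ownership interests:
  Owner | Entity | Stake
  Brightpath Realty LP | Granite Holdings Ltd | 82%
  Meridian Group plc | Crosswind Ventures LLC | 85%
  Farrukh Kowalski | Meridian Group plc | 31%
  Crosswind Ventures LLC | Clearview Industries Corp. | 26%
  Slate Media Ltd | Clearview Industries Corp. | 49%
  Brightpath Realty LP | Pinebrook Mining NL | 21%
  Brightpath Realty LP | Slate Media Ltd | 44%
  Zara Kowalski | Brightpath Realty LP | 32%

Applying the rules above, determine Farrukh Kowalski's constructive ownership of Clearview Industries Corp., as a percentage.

By spousal attribution (R1), Farrukh Kowalski is treated as owning Zara Kowalski's 32% interest in Brightpath Realty LP.
Chain via Meridian Group plc → Crosswind Ventures LLC (R2): 31% × 85% × 26% = 6.851% of Clearview Industries Corp.
Chain via Brightpath Realty LP → Slate Media Ltd (R2): 32% × 44% × 49% = 6.8992% of Clearview Industries Corp.
Aggregating (R3): 6.851% + 6.8992% = 13.7502%.

13.7502%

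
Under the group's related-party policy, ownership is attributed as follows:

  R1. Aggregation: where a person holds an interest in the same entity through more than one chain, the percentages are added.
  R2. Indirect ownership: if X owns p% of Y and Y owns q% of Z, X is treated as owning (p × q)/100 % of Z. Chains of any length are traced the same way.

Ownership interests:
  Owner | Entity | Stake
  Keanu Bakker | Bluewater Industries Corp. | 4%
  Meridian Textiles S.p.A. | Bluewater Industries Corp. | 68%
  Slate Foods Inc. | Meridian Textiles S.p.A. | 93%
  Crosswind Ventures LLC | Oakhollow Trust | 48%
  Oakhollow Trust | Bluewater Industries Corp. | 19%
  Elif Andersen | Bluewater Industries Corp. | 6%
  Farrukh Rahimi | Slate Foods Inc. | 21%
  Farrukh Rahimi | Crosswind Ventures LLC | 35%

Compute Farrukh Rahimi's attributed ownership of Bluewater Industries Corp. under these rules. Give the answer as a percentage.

Chain via Slate Foods Inc. → Meridian Textiles S.p.A. (R2): 21% × 93% × 68% = 13.2804% of Bluewater Industries Corp.
Chain via Crosswind Ventures LLC → Oakhollow Trust (R2): 35% × 48% × 19% = 3.192% of Bluewater Industries Corp.
Aggregating (R1): 13.2804% + 3.192% = 16.4724%.

16.4724%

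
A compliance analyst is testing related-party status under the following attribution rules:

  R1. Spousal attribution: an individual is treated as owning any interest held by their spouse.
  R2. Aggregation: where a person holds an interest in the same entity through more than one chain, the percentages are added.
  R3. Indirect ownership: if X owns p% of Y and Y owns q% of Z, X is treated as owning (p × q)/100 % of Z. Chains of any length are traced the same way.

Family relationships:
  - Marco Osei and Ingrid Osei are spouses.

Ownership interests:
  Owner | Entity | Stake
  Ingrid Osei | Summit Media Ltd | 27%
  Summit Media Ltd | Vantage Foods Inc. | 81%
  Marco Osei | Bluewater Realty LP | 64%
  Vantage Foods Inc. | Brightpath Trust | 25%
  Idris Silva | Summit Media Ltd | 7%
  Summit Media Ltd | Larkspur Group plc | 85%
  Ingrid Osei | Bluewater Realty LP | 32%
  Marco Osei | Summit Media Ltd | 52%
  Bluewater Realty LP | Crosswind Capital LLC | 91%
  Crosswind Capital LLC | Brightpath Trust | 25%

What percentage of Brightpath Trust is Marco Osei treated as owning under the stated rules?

37.8375%

By spousal attribution (R1), Marco Osei is treated as also owning Ingrid Osei's interest in Bluewater Realty LP, giving 64% + 32% = 96%.
By spousal attribution (R1), Marco Osei is treated as also owning Ingrid Osei's interest in Summit Media Ltd, giving 52% + 27% = 79%.
Chain via Bluewater Realty LP → Crosswind Capital LLC (R3): 96% × 91% × 25% = 21.84% of Brightpath Trust.
Chain via Summit Media Ltd → Vantage Foods Inc. (R3): 79% × 81% × 25% = 15.9975% of Brightpath Trust.
Aggregating (R2): 21.84% + 15.9975% = 37.8375%.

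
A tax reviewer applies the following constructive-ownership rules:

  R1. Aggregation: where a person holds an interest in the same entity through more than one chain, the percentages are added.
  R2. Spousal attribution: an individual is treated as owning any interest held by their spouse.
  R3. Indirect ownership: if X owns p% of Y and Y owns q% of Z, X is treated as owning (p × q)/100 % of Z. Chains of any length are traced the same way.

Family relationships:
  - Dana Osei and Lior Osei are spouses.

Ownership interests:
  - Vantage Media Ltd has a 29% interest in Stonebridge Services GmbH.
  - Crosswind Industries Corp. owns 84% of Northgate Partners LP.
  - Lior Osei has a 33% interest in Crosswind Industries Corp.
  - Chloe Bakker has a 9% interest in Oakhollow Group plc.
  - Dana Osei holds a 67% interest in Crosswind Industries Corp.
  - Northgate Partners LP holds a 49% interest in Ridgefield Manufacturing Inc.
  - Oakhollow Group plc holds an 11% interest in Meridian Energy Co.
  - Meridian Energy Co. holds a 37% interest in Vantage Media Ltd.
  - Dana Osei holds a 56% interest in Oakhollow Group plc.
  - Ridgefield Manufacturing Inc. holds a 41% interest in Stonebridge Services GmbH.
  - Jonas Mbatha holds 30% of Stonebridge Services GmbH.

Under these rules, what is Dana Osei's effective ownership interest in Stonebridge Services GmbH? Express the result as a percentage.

By spousal attribution (R2), Dana Osei is treated as also owning Lior Osei's interest in Crosswind Industries Corp, giving 67% + 33% = 100%.
Chain via Oakhollow Group plc → Meridian Energy Co. → Vantage Media Ltd (R3): 56% × 11% × 37% × 29% = 0.660968% of Stonebridge Services GmbH.
Chain via Crosswind Industries Corp. → Northgate Partners LP → Ridgefield Manufacturing Inc. (R3): 100% × 84% × 49% × 41% = 16.8756% of Stonebridge Services GmbH.
Aggregating (R1): 0.660968% + 16.8756% = 17.536568%.

17.536568%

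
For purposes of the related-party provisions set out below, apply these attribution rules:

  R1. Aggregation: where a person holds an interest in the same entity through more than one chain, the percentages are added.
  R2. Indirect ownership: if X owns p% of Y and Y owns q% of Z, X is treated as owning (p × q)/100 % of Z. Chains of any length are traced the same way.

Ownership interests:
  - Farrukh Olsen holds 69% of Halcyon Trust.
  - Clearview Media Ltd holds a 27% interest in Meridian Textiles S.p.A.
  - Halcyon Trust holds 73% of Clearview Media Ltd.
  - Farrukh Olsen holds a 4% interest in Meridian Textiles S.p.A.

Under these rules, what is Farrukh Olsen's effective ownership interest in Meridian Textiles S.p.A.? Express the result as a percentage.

17.5999%

Chain via Halcyon Trust → Clearview Media Ltd (R2): 69% × 73% × 27% = 13.5999% of Meridian Textiles S.p.A.
Direct interest in Meridian Textiles S.p.A: 4%.
Aggregating (R1): 13.5999% + 4% = 17.5999%.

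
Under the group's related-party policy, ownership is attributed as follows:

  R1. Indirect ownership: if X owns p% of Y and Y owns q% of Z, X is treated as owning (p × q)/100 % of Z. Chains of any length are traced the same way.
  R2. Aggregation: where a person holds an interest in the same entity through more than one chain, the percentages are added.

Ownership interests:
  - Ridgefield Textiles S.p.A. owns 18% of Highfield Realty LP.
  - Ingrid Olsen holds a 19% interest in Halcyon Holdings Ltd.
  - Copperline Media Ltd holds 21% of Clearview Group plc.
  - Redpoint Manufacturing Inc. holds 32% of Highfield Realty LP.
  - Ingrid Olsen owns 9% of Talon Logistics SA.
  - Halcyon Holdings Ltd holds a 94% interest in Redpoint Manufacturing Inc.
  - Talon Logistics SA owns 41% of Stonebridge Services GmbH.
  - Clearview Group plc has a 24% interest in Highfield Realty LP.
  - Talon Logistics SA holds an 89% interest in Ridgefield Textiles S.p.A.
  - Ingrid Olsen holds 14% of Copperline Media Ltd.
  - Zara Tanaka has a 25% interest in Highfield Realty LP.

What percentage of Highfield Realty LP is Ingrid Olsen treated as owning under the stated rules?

7.8626%

Chain via Talon Logistics SA → Ridgefield Textiles S.p.A. (R1): 9% × 89% × 18% = 1.4418% of Highfield Realty LP.
Chain via Copperline Media Ltd → Clearview Group plc (R1): 14% × 21% × 24% = 0.7056% of Highfield Realty LP.
Chain via Halcyon Holdings Ltd → Redpoint Manufacturing Inc. (R1): 19% × 94% × 32% = 5.7152% of Highfield Realty LP.
Aggregating (R2): 1.4418% + 0.7056% + 5.7152% = 7.8626%.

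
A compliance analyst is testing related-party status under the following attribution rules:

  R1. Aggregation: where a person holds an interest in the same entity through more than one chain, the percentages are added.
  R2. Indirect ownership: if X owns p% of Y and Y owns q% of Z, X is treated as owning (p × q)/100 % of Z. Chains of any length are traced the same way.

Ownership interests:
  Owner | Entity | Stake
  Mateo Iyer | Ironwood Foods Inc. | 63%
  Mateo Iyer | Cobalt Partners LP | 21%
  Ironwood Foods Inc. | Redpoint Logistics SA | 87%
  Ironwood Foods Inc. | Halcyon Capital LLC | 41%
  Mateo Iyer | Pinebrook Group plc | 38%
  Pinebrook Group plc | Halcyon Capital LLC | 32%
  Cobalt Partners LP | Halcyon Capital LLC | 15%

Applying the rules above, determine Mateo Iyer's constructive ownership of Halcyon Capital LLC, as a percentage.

Chain via Ironwood Foods Inc. (R2): 63% × 41% = 25.83% of Halcyon Capital LLC.
Chain via Pinebrook Group plc (R2): 38% × 32% = 12.16% of Halcyon Capital LLC.
Chain via Cobalt Partners LP (R2): 21% × 15% = 3.15% of Halcyon Capital LLC.
Aggregating (R1): 25.83% + 12.16% + 3.15% = 41.14%.

41.14%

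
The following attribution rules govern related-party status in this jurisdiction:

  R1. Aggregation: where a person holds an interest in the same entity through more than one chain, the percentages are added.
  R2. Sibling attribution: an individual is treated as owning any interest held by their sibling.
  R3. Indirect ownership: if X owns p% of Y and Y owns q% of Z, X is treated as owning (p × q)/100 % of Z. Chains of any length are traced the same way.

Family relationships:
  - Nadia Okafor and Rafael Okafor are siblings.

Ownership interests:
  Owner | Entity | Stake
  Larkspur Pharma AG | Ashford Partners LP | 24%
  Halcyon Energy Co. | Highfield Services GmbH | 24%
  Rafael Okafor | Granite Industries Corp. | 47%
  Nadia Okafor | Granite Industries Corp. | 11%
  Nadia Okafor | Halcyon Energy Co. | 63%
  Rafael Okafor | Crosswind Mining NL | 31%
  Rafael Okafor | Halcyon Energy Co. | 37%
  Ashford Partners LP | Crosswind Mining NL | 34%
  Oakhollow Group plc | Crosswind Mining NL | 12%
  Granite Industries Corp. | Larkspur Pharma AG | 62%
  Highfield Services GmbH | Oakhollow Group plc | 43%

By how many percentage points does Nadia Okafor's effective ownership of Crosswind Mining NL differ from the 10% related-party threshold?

25.172736

By sibling attribution (R2), Nadia Okafor is treated as also owning Rafael Okafor's interest in Granite Industries Corp, giving 11% + 47% = 58%.
By sibling attribution (R2), Nadia Okafor is treated as also owning Rafael Okafor's interest in Halcyon Energy Co, giving 63% + 37% = 100%.
By sibling attribution (R2), Nadia Okafor is treated as owning Rafael Okafor's 31% interest in Crosswind Mining NL.
Chain via Granite Industries Corp. → Larkspur Pharma AG → Ashford Partners LP (R3): 58% × 62% × 24% × 34% = 2.934336% of Crosswind Mining NL.
Chain via Halcyon Energy Co. → Highfield Services GmbH → Oakhollow Group plc (R3): 100% × 24% × 43% × 12% = 1.2384% of Crosswind Mining NL.
Direct interest in Crosswind Mining NL: 31%.
Aggregating (R1): 2.934336% + 1.2384% + 31% = 35.172736%.
35.172736% exceeds the 10% threshold by 25.172736 percentage points.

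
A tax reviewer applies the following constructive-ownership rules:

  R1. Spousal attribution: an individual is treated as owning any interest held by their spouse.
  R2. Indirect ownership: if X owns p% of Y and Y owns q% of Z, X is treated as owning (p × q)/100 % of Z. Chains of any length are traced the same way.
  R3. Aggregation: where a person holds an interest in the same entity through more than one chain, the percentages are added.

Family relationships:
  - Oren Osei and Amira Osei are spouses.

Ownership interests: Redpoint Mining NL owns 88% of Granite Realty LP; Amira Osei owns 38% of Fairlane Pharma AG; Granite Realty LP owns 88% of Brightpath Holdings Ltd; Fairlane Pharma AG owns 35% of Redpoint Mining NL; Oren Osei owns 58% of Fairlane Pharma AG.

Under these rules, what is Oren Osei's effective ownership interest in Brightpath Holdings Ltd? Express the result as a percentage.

26.01984%

By spousal attribution (R1), Oren Osei is treated as also owning Amira Osei's interest in Fairlane Pharma AG, giving 58% + 38% = 96%.
Chain via Fairlane Pharma AG → Redpoint Mining NL → Granite Realty LP (R2): 96% × 35% × 88% × 88% = 26.01984% of Brightpath Holdings Ltd.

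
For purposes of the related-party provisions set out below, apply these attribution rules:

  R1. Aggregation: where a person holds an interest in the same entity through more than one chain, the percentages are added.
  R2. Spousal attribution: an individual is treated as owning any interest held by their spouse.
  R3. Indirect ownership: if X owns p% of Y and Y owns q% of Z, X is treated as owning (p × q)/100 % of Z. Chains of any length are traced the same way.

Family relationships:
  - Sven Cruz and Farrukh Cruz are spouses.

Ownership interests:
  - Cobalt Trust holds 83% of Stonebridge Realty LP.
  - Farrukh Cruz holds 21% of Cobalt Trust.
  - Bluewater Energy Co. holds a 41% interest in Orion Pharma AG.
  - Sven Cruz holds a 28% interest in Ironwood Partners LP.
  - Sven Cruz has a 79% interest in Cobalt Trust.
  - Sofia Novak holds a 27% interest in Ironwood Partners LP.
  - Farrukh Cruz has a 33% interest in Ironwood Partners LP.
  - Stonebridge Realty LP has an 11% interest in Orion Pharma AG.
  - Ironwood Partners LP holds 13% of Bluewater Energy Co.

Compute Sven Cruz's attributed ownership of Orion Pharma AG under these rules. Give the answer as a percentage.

By spousal attribution (R2), Sven Cruz is treated as also owning Farrukh Cruz's interest in Ironwood Partners LP, giving 28% + 33% = 61%.
By spousal attribution (R2), Sven Cruz is treated as also owning Farrukh Cruz's interest in Cobalt Trust, giving 79% + 21% = 100%.
Chain via Ironwood Partners LP → Bluewater Energy Co. (R3): 61% × 13% × 41% = 3.2513% of Orion Pharma AG.
Chain via Cobalt Trust → Stonebridge Realty LP (R3): 100% × 83% × 11% = 9.13% of Orion Pharma AG.
Aggregating (R1): 3.2513% + 9.13% = 12.3813%.

12.3813%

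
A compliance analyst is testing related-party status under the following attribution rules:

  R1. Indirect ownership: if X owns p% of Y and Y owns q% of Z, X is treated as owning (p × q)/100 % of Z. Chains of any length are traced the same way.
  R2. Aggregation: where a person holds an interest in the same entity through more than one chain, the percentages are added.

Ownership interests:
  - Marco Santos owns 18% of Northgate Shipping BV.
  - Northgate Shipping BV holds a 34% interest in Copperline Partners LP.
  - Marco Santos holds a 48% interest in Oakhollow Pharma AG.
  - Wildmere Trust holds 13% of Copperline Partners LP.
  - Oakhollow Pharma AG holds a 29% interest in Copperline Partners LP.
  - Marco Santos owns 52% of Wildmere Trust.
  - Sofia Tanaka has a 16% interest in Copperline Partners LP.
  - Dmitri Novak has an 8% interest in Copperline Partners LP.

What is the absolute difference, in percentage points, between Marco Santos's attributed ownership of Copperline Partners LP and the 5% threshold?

21.8

Chain via Oakhollow Pharma AG (R1): 48% × 29% = 13.92% of Copperline Partners LP.
Chain via Wildmere Trust (R1): 52% × 13% = 6.76% of Copperline Partners LP.
Chain via Northgate Shipping BV (R1): 18% × 34% = 6.12% of Copperline Partners LP.
Aggregating (R2): 13.92% + 6.76% + 6.12% = 26.8%.
26.8% exceeds the 5% threshold by 21.8 percentage points.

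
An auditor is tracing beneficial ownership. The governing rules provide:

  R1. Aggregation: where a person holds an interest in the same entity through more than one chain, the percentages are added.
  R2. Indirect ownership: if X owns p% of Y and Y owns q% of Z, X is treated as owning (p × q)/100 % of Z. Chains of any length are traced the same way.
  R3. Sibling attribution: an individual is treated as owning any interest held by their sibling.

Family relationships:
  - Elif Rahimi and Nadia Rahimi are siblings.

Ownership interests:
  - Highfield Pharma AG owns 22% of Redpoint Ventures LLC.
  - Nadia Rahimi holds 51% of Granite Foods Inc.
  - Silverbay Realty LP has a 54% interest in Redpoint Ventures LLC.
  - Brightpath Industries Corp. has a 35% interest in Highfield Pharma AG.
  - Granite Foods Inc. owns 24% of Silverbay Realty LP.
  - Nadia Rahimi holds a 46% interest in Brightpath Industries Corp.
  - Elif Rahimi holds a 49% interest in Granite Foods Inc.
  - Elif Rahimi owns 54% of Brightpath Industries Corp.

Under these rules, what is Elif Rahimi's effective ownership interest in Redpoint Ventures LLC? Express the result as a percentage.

20.66%

By sibling attribution (R3), Elif Rahimi is treated as also owning Nadia Rahimi's interest in Granite Foods Inc, giving 49% + 51% = 100%.
By sibling attribution (R3), Elif Rahimi is treated as also owning Nadia Rahimi's interest in Brightpath Industries Corp, giving 54% + 46% = 100%.
Chain via Granite Foods Inc. → Silverbay Realty LP (R2): 100% × 24% × 54% = 12.96% of Redpoint Ventures LLC.
Chain via Brightpath Industries Corp. → Highfield Pharma AG (R2): 100% × 35% × 22% = 7.7% of Redpoint Ventures LLC.
Aggregating (R1): 12.96% + 7.7% = 20.66%.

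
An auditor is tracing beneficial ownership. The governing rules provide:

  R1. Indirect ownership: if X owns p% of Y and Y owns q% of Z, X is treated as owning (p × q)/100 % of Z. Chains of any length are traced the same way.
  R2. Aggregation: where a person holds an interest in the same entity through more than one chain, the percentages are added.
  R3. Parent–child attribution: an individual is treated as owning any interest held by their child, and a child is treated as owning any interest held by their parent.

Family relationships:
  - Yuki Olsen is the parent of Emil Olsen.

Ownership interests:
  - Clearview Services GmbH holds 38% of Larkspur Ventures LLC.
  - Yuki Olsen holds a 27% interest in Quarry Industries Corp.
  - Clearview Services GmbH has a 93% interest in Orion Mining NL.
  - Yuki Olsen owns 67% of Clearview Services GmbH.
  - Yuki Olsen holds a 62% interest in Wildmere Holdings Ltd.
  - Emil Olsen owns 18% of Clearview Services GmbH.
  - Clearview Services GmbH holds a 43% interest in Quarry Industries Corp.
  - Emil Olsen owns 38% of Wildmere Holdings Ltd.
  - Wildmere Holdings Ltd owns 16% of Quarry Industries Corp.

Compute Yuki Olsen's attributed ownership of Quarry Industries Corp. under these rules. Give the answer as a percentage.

79.55%

By parent–child attribution (R3), Yuki Olsen is treated as also owning Emil Olsen's interest in Clearview Services GmbH, giving 67% + 18% = 85%.
By parent–child attribution (R3), Yuki Olsen is treated as also owning Emil Olsen's interest in Wildmere Holdings Ltd, giving 62% + 38% = 100%.
Chain via Clearview Services GmbH (R1): 85% × 43% = 36.55% of Quarry Industries Corp.
Chain via Wildmere Holdings Ltd (R1): 100% × 16% = 16% of Quarry Industries Corp.
Direct interest in Quarry Industries Corp: 27%.
Aggregating (R2): 36.55% + 16% + 27% = 79.55%.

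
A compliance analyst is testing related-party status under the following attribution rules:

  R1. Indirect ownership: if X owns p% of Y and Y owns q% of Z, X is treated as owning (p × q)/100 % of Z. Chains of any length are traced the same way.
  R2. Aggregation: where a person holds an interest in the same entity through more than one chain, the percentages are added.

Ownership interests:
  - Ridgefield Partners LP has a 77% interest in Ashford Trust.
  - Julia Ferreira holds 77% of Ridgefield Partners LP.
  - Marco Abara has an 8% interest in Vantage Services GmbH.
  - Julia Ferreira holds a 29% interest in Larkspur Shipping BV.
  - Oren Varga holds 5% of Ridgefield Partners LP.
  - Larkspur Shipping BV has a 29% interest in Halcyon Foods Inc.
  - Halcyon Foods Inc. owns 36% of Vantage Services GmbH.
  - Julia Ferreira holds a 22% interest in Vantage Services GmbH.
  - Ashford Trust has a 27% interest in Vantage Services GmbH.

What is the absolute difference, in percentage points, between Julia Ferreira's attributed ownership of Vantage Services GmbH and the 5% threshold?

36.0359

Chain via Ridgefield Partners LP → Ashford Trust (R1): 77% × 77% × 27% = 16.0083% of Vantage Services GmbH.
Chain via Larkspur Shipping BV → Halcyon Foods Inc. (R1): 29% × 29% × 36% = 3.0276% of Vantage Services GmbH.
Direct interest in Vantage Services GmbH: 22%.
Aggregating (R2): 16.0083% + 3.0276% + 22% = 41.0359%.
41.0359% exceeds the 5% threshold by 36.0359 percentage points.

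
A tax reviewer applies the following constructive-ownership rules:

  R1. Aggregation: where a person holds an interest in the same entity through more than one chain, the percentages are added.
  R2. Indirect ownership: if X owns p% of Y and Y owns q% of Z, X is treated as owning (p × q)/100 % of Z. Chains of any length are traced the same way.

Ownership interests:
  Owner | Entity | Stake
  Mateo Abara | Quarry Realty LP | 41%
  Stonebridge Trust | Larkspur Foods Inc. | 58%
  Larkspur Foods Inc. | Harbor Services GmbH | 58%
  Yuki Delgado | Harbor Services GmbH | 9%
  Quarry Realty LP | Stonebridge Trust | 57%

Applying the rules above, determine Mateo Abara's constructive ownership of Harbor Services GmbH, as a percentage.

7.861668%

Chain via Quarry Realty LP → Stonebridge Trust → Larkspur Foods Inc. (R2): 41% × 57% × 58% × 58% = 7.861668% of Harbor Services GmbH.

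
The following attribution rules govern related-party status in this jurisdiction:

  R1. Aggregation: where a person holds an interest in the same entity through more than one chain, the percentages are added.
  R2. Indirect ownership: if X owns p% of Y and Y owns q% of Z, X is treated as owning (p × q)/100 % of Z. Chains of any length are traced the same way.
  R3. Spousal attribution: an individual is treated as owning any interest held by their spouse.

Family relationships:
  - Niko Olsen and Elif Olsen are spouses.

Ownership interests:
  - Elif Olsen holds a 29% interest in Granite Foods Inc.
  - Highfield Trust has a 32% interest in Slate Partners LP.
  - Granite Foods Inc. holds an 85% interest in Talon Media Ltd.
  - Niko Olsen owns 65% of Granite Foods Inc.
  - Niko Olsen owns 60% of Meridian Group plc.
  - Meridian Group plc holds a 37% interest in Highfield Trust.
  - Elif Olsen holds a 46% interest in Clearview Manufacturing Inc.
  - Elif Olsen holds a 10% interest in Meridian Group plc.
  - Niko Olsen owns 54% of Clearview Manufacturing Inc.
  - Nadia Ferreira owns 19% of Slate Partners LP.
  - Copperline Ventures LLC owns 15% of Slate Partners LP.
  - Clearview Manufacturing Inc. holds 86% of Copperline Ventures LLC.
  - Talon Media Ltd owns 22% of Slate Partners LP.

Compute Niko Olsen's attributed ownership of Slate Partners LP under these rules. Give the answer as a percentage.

38.766%

By spousal attribution (R3), Niko Olsen is treated as also owning Elif Olsen's interest in Meridian Group plc, giving 60% + 10% = 70%.
By spousal attribution (R3), Niko Olsen is treated as also owning Elif Olsen's interest in Clearview Manufacturing Inc, giving 54% + 46% = 100%.
By spousal attribution (R3), Niko Olsen is treated as also owning Elif Olsen's interest in Granite Foods Inc, giving 65% + 29% = 94%.
Chain via Meridian Group plc → Highfield Trust (R2): 70% × 37% × 32% = 8.288% of Slate Partners LP.
Chain via Clearview Manufacturing Inc. → Copperline Ventures LLC (R2): 100% × 86% × 15% = 12.9% of Slate Partners LP.
Chain via Granite Foods Inc. → Talon Media Ltd (R2): 94% × 85% × 22% = 17.578% of Slate Partners LP.
Aggregating (R1): 8.288% + 12.9% + 17.578% = 38.766%.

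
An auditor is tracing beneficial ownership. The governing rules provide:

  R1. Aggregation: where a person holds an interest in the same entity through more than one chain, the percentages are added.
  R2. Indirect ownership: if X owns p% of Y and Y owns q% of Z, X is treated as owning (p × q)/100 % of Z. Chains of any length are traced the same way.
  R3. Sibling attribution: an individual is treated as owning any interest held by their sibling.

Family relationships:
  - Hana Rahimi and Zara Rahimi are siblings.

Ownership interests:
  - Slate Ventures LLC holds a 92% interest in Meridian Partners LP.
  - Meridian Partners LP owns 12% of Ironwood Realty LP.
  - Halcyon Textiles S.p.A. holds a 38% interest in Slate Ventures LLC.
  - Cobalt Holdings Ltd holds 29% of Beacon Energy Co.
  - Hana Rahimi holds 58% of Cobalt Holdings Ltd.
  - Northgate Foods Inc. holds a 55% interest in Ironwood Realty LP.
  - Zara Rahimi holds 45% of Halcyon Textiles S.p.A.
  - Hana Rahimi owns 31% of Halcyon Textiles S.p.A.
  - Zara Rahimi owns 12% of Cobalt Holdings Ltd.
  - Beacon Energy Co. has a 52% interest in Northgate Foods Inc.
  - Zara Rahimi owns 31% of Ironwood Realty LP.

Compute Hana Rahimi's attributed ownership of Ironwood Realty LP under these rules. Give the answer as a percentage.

By sibling attribution (R3), Hana Rahimi is treated as also owning Zara Rahimi's interest in Halcyon Textiles S.p.A, giving 31% + 45% = 76%.
By sibling attribution (R3), Hana Rahimi is treated as also owning Zara Rahimi's interest in Cobalt Holdings Ltd, giving 58% + 12% = 70%.
By sibling attribution (R3), Hana Rahimi is treated as owning Zara Rahimi's 31% interest in Ironwood Realty LP.
Chain via Halcyon Textiles S.p.A. → Slate Ventures LLC → Meridian Partners LP (R2): 76% × 38% × 92% × 12% = 3.188352% of Ironwood Realty LP.
Chain via Cobalt Holdings Ltd → Beacon Energy Co. → Northgate Foods Inc. (R2): 70% × 29% × 52% × 55% = 5.8058% of Ironwood Realty LP.
Direct interest in Ironwood Realty LP: 31%.
Aggregating (R1): 3.188352% + 5.8058% + 31% = 39.994152%.

39.994152%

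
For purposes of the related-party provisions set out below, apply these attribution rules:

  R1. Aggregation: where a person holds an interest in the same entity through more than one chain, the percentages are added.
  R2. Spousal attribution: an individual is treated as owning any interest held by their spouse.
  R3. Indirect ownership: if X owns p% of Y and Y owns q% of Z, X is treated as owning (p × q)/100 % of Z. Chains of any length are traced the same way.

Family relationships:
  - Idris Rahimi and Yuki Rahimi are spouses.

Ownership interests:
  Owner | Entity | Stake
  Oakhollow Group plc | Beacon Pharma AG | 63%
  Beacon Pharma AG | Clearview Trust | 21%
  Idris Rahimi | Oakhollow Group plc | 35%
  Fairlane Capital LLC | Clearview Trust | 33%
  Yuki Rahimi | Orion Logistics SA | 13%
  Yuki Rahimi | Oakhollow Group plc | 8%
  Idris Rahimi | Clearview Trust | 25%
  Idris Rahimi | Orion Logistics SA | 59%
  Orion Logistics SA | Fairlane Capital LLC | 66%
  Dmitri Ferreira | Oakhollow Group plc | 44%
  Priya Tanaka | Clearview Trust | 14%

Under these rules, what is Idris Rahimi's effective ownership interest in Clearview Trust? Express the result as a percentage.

46.3705%

By spousal attribution (R2), Idris Rahimi is treated as also owning Yuki Rahimi's interest in Oakhollow Group plc, giving 35% + 8% = 43%.
By spousal attribution (R2), Idris Rahimi is treated as also owning Yuki Rahimi's interest in Orion Logistics SA, giving 59% + 13% = 72%.
Chain via Oakhollow Group plc → Beacon Pharma AG (R3): 43% × 63% × 21% = 5.6889% of Clearview Trust.
Chain via Orion Logistics SA → Fairlane Capital LLC (R3): 72% × 66% × 33% = 15.6816% of Clearview Trust.
Direct interest in Clearview Trust: 25%.
Aggregating (R1): 5.6889% + 15.6816% + 25% = 46.3705%.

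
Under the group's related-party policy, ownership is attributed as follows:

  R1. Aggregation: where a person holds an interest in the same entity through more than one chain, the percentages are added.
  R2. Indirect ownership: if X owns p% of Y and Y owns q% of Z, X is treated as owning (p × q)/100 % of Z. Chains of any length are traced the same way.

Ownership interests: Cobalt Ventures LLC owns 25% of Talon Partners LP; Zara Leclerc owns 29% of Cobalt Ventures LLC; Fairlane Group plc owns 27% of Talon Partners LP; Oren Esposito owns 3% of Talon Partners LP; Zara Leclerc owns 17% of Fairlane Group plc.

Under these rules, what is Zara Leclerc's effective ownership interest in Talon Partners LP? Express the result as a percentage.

Chain via Cobalt Ventures LLC (R2): 29% × 25% = 7.25% of Talon Partners LP.
Chain via Fairlane Group plc (R2): 17% × 27% = 4.59% of Talon Partners LP.
Aggregating (R1): 7.25% + 4.59% = 11.84%.

11.84%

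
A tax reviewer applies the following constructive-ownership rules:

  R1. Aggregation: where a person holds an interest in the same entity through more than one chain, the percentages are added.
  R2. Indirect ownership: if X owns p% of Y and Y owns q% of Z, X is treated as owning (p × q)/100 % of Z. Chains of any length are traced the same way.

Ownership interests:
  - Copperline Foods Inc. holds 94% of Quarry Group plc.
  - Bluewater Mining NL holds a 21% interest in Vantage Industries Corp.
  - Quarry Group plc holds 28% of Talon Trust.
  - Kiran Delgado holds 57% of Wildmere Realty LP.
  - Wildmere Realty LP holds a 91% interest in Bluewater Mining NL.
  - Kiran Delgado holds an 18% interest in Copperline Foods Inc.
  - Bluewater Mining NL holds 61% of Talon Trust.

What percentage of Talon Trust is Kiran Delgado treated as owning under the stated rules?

Chain via Copperline Foods Inc. → Quarry Group plc (R2): 18% × 94% × 28% = 4.7376% of Talon Trust.
Chain via Wildmere Realty LP → Bluewater Mining NL (R2): 57% × 91% × 61% = 31.6407% of Talon Trust.
Aggregating (R1): 4.7376% + 31.6407% = 36.3783%.

36.3783%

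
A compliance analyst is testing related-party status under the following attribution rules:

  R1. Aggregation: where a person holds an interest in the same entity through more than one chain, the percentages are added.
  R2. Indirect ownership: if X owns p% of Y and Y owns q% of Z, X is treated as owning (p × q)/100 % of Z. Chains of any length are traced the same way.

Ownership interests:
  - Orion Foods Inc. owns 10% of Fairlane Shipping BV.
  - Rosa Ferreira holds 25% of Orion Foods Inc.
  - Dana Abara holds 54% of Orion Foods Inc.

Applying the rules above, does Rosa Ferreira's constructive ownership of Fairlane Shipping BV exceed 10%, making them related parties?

No

Chain via Orion Foods Inc. (R2): 25% × 10% = 2.5% of Fairlane Shipping BV.
2.5% does not exceed the 10% threshold, so Rosa is not a related party to Fairlane Shipping BV.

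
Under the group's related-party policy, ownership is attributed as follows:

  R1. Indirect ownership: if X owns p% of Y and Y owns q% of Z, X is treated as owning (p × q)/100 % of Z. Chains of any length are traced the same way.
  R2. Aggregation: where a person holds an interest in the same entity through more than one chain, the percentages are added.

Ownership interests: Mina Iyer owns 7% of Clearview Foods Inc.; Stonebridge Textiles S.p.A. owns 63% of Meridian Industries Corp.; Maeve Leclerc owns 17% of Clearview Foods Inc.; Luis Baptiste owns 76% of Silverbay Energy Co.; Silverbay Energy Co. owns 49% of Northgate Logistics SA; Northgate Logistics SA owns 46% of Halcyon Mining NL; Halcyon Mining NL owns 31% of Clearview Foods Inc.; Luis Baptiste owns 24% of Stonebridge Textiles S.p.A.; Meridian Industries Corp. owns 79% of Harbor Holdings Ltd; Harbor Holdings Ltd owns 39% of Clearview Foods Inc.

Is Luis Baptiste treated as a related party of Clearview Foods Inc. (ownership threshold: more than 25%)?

Chain via Stonebridge Textiles S.p.A. → Meridian Industries Corp. → Harbor Holdings Ltd (R1): 24% × 63% × 79% × 39% = 4.658472% of Clearview Foods Inc.
Chain via Silverbay Energy Co. → Northgate Logistics SA → Halcyon Mining NL (R1): 76% × 49% × 46% × 31% = 5.310424% of Clearview Foods Inc.
Aggregating (R2): 4.658472% + 5.310424% = 9.968896%.
9.968896% does not exceed the 25% threshold, so Luis is not a related party to Clearview Foods Inc.

No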